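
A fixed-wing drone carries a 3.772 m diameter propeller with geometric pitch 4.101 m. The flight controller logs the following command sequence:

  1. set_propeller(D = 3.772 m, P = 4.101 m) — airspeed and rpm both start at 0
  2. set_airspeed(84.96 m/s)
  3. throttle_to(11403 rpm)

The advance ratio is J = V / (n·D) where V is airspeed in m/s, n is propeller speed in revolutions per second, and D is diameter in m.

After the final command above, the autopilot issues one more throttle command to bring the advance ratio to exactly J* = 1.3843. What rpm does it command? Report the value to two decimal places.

set_propeller: D = 3.772 m, P = 4.101 m (p = P/D = 1.087222); state ← (V=0, rpm=0)
set_airspeed(84.96): V ← 84.96 m/s
throttle_to(11403): rpm ← 11403
final state: V = 84.96 m/s, rpm = 11403 → n = rpm/60 = 190.050000 rev/s
target J* = 1.3843; solve J* = V/(n·D) for n: n = V/(J*·D) = 84.96/(1.3843 × 3.772) = 16.270938 rev/s
rpm = 60·n = 976.256304

rpm = 976.26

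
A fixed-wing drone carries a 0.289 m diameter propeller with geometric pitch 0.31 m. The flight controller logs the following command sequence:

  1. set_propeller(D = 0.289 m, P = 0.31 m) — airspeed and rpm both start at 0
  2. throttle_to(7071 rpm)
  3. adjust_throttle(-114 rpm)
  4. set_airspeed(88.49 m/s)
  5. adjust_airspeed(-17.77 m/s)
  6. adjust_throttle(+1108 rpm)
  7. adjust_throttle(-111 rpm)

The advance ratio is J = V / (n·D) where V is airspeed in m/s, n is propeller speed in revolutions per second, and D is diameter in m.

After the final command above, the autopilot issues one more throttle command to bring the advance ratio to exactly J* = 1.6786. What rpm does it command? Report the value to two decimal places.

rpm = 8746.78

set_propeller: D = 0.289 m, P = 0.31 m (p = P/D = 1.072664); state ← (V=0, rpm=0)
throttle_to(7071): rpm ← 7071
adjust_throttle(-114): rpm ← 7071 -114 = 6957
set_airspeed(88.49): V ← 88.49 m/s
adjust_airspeed(-17.77): V ← 88.49 -17.77 = 70.72 m/s
adjust_throttle(+1108): rpm ← 6957 +1108 = 8065
adjust_throttle(-111): rpm ← 8065 -111 = 7954
final state: V = 70.72 m/s, rpm = 7954 → n = rpm/60 = 132.566667 rev/s
target J* = 1.6786; solve J* = V/(n·D) for n: n = V/(J*·D) = 70.72/(1.6786 × 0.289) = 145.779746 rev/s
rpm = 60·n = 8746.784786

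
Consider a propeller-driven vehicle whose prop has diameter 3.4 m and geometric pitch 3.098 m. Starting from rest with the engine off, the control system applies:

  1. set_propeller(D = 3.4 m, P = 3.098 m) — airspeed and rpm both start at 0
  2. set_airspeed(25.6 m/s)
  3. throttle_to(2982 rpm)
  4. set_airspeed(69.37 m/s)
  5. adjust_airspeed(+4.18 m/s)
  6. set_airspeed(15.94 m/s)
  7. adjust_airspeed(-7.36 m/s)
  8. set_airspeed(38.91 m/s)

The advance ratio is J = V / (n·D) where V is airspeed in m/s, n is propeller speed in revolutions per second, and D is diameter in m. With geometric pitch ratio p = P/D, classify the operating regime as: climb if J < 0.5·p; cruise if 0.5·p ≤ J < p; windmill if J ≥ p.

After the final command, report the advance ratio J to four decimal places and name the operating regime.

J = 0.2303, regime = climb

set_propeller: D = 3.4 m, P = 3.098 m (p = P/D = 0.911176); state ← (V=0, rpm=0)
set_airspeed(25.6): V ← 25.6 m/s
throttle_to(2982): rpm ← 2982
set_airspeed(69.37): V ← 69.37 m/s
adjust_airspeed(+4.18): V ← 69.37 +4.18 = 73.55 m/s
set_airspeed(15.94): V ← 15.94 m/s
adjust_airspeed(-7.36): V ← 15.94 -7.36 = 8.58 m/s
set_airspeed(38.91): V ← 38.91 m/s
final state: V = 38.91 m/s, rpm = 2982 → n = rpm/60 = 49.700000 rev/s
J = V / (n·D) = 38.91 / (49.700000 × 3.4) = 0.230264
regime bands: climb J<0.4556 | cruise [0.4556, 0.9112) | windmill J≥0.9112
J = 0.2303 → climb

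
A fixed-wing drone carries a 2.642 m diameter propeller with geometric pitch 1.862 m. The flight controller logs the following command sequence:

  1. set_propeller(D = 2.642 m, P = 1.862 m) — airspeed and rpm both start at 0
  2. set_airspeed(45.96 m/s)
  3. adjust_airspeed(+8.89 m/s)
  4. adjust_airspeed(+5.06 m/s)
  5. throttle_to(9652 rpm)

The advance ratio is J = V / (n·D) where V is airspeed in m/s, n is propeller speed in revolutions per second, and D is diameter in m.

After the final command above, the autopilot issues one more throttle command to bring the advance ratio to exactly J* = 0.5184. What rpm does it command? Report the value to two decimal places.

set_propeller: D = 2.642 m, P = 1.862 m (p = P/D = 0.704769); state ← (V=0, rpm=0)
set_airspeed(45.96): V ← 45.96 m/s
adjust_airspeed(+8.89): V ← 45.96 +8.89 = 54.85 m/s
adjust_airspeed(+5.06): V ← 54.85 +5.06 = 59.91 m/s
throttle_to(9652): rpm ← 9652
final state: V = 59.91 m/s, rpm = 9652 → n = rpm/60 = 160.866667 rev/s
target J* = 0.5184; solve J* = V/(n·D) for n: n = V/(J*·D) = 59.91/(0.5184 × 2.642) = 43.742290 rev/s
rpm = 60·n = 2624.537388

rpm = 2624.54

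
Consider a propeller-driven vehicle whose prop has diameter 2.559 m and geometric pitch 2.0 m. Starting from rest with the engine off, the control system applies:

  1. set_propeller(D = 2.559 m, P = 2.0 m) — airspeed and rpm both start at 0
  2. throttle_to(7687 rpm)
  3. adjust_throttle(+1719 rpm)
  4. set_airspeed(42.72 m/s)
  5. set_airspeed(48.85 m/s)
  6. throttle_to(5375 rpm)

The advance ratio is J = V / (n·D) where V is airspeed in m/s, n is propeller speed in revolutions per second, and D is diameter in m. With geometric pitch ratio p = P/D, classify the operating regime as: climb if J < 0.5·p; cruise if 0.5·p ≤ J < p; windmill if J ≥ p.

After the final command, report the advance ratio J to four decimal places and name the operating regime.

J = 0.2131, regime = climb

set_propeller: D = 2.559 m, P = 2.0 m (p = P/D = 0.781555); state ← (V=0, rpm=0)
throttle_to(7687): rpm ← 7687
adjust_throttle(+1719): rpm ← 7687 +1719 = 9406
set_airspeed(42.72): V ← 42.72 m/s
set_airspeed(48.85): V ← 48.85 m/s
throttle_to(5375): rpm ← 5375
final state: V = 48.85 m/s, rpm = 5375 → n = rpm/60 = 89.583333 rev/s
J = V / (n·D) = 48.85 / (89.583333 × 2.559) = 0.213092
regime bands: climb J<0.3908 | cruise [0.3908, 0.7816) | windmill J≥0.7816
J = 0.2131 → climb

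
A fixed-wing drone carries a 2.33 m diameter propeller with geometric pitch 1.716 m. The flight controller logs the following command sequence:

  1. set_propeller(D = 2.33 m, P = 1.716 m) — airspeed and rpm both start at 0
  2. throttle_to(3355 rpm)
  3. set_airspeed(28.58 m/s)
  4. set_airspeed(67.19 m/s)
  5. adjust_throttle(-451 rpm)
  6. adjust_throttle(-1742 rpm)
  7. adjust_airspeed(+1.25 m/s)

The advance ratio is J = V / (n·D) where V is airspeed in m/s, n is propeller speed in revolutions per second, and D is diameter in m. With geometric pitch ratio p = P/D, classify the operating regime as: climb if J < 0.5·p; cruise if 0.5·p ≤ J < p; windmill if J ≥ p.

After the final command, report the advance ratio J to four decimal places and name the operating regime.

set_propeller: D = 2.33 m, P = 1.716 m (p = P/D = 0.736481); state ← (V=0, rpm=0)
throttle_to(3355): rpm ← 3355
set_airspeed(28.58): V ← 28.58 m/s
set_airspeed(67.19): V ← 67.19 m/s
adjust_throttle(-451): rpm ← 3355 -451 = 2904
adjust_throttle(-1742): rpm ← 2904 -1742 = 1162
adjust_airspeed(+1.25): V ← 67.19 +1.25 = 68.44 m/s
final state: V = 68.44 m/s, rpm = 1162 → n = rpm/60 = 19.366667 rev/s
J = V / (n·D) = 68.44 / (19.366667 × 2.33) = 1.516698
regime bands: climb J<0.3682 | cruise [0.3682, 0.7365) | windmill J≥0.7365
J = 1.5167 → windmill

J = 1.5167, regime = windmill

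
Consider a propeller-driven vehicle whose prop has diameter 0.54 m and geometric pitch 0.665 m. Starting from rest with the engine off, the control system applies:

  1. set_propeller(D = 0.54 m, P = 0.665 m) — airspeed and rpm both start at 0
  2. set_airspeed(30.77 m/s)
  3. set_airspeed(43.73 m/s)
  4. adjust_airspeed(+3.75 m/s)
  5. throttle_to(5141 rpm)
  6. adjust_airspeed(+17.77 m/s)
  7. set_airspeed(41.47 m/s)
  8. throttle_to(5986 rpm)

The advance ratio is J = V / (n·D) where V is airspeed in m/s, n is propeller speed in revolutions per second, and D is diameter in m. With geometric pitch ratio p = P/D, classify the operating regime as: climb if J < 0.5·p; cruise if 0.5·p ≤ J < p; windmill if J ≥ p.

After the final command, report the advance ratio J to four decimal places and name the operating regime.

set_propeller: D = 0.54 m, P = 0.665 m (p = P/D = 1.231481); state ← (V=0, rpm=0)
set_airspeed(30.77): V ← 30.77 m/s
set_airspeed(43.73): V ← 43.73 m/s
adjust_airspeed(+3.75): V ← 43.73 +3.75 = 47.48 m/s
throttle_to(5141): rpm ← 5141
adjust_airspeed(+17.77): V ← 47.48 +17.77 = 65.25 m/s
set_airspeed(41.47): V ← 41.47 m/s
throttle_to(5986): rpm ← 5986
final state: V = 41.47 m/s, rpm = 5986 → n = rpm/60 = 99.766667 rev/s
J = V / (n·D) = 41.47 / (99.766667 × 0.54) = 0.769759
regime bands: climb J<0.6157 | cruise [0.6157, 1.2315) | windmill J≥1.2315
J = 0.7698 → cruise

J = 0.7698, regime = cruise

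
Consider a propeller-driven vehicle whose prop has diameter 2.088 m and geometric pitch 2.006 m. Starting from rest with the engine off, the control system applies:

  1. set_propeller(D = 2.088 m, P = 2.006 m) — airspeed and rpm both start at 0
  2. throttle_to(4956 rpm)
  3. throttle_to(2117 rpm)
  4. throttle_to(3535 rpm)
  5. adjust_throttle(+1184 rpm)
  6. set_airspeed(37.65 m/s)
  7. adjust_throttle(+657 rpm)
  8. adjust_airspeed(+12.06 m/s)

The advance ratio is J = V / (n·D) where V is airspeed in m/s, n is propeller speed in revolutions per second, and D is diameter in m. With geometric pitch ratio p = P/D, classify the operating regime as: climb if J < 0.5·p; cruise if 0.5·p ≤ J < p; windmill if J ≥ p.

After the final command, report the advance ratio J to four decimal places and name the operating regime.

set_propeller: D = 2.088 m, P = 2.006 m (p = P/D = 0.960728); state ← (V=0, rpm=0)
throttle_to(4956): rpm ← 4956
throttle_to(2117): rpm ← 2117
throttle_to(3535): rpm ← 3535
adjust_throttle(+1184): rpm ← 3535 +1184 = 4719
set_airspeed(37.65): V ← 37.65 m/s
adjust_throttle(+657): rpm ← 4719 +657 = 5376
adjust_airspeed(+12.06): V ← 37.65 +12.06 = 49.71 m/s
final state: V = 49.71 m/s, rpm = 5376 → n = rpm/60 = 89.600000 rev/s
J = V / (n·D) = 49.71 / (89.600000 × 2.088) = 0.265708
regime bands: climb J<0.4804 | cruise [0.4804, 0.9607) | windmill J≥0.9607
J = 0.2657 → climb

J = 0.2657, regime = climb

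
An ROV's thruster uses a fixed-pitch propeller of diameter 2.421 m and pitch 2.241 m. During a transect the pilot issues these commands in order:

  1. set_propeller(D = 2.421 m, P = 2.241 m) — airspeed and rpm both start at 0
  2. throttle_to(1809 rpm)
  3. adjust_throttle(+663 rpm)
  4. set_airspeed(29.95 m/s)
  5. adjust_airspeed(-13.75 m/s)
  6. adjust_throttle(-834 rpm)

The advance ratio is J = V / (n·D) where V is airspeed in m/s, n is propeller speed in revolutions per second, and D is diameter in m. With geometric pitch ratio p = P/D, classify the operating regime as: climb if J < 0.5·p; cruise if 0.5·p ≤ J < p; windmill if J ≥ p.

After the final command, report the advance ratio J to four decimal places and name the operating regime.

set_propeller: D = 2.421 m, P = 2.241 m (p = P/D = 0.925651); state ← (V=0, rpm=0)
throttle_to(1809): rpm ← 1809
adjust_throttle(+663): rpm ← 1809 +663 = 2472
set_airspeed(29.95): V ← 29.95 m/s
adjust_airspeed(-13.75): V ← 29.95 -13.75 = 16.2 m/s
adjust_throttle(-834): rpm ← 2472 -834 = 1638
final state: V = 16.2 m/s, rpm = 1638 → n = rpm/60 = 27.300000 rev/s
J = V / (n·D) = 16.2 / (27.300000 × 2.421) = 0.245108
regime bands: climb J<0.4628 | cruise [0.4628, 0.9257) | windmill J≥0.9257
J = 0.2451 → climb

J = 0.2451, regime = climb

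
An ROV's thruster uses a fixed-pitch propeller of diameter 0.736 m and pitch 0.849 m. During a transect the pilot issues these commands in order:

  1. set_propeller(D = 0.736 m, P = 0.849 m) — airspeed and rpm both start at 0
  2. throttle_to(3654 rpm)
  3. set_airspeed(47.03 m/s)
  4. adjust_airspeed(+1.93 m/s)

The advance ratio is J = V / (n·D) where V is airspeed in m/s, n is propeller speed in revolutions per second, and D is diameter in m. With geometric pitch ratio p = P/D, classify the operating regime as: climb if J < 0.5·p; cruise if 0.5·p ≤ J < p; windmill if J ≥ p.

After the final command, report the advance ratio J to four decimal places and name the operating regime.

J = 1.0923, regime = cruise

set_propeller: D = 0.736 m, P = 0.849 m (p = P/D = 1.153533); state ← (V=0, rpm=0)
throttle_to(3654): rpm ← 3654
set_airspeed(47.03): V ← 47.03 m/s
adjust_airspeed(+1.93): V ← 47.03 +1.93 = 48.96 m/s
final state: V = 48.96 m/s, rpm = 3654 → n = rpm/60 = 60.900000 rev/s
J = V / (n·D) = 48.96 / (60.900000 × 0.736) = 1.092311
regime bands: climb J<0.5768 | cruise [0.5768, 1.1535) | windmill J≥1.1535
J = 1.0923 → cruise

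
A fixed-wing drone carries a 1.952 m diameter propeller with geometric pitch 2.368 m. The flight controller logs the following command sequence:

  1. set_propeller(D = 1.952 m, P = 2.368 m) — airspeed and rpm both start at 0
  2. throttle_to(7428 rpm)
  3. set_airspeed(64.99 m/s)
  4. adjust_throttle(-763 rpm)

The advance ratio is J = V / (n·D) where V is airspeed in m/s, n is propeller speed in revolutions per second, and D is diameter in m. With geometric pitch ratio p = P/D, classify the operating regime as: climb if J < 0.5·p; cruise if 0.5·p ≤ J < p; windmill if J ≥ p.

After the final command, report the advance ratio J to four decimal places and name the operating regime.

J = 0.2997, regime = climb

set_propeller: D = 1.952 m, P = 2.368 m (p = P/D = 1.213115); state ← (V=0, rpm=0)
throttle_to(7428): rpm ← 7428
set_airspeed(64.99): V ← 64.99 m/s
adjust_throttle(-763): rpm ← 7428 -763 = 6665
final state: V = 64.99 m/s, rpm = 6665 → n = rpm/60 = 111.083333 rev/s
J = V / (n·D) = 64.99 / (111.083333 × 1.952) = 0.299721
regime bands: climb J<0.6066 | cruise [0.6066, 1.2131) | windmill J≥1.2131
J = 0.2997 → climb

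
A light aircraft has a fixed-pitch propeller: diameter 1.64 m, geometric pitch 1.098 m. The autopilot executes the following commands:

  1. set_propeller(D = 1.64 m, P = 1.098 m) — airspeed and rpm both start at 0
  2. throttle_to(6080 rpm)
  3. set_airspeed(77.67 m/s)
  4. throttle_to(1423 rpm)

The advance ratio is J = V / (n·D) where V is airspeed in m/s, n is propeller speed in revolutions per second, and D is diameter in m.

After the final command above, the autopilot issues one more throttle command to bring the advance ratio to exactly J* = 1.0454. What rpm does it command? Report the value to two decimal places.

rpm = 2718.18

set_propeller: D = 1.64 m, P = 1.098 m (p = P/D = 0.669512); state ← (V=0, rpm=0)
throttle_to(6080): rpm ← 6080
set_airspeed(77.67): V ← 77.67 m/s
throttle_to(1423): rpm ← 1423
final state: V = 77.67 m/s, rpm = 1423 → n = rpm/60 = 23.716667 rev/s
target J* = 1.0454; solve J* = V/(n·D) for n: n = V/(J*·D) = 77.67/(1.0454 × 1.64) = 45.303000 rev/s
rpm = 60·n = 2718.179994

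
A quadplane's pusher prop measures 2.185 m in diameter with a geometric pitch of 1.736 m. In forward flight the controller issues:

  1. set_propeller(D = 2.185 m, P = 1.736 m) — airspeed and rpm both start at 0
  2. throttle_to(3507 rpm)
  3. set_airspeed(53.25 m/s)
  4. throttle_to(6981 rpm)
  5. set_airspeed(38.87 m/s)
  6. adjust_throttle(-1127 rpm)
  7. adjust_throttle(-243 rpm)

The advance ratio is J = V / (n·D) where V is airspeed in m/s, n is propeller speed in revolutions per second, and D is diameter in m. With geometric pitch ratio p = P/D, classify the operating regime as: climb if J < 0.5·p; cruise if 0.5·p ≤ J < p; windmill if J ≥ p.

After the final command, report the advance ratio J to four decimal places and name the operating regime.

set_propeller: D = 2.185 m, P = 1.736 m (p = P/D = 0.794508); state ← (V=0, rpm=0)
throttle_to(3507): rpm ← 3507
set_airspeed(53.25): V ← 53.25 m/s
throttle_to(6981): rpm ← 6981
set_airspeed(38.87): V ← 38.87 m/s
adjust_throttle(-1127): rpm ← 6981 -1127 = 5854
adjust_throttle(-243): rpm ← 5854 -243 = 5611
final state: V = 38.87 m/s, rpm = 5611 → n = rpm/60 = 93.516667 rev/s
J = V / (n·D) = 38.87 / (93.516667 × 2.185) = 0.190228
regime bands: climb J<0.3973 | cruise [0.3973, 0.7945) | windmill J≥0.7945
J = 0.1902 → climb

J = 0.1902, regime = climb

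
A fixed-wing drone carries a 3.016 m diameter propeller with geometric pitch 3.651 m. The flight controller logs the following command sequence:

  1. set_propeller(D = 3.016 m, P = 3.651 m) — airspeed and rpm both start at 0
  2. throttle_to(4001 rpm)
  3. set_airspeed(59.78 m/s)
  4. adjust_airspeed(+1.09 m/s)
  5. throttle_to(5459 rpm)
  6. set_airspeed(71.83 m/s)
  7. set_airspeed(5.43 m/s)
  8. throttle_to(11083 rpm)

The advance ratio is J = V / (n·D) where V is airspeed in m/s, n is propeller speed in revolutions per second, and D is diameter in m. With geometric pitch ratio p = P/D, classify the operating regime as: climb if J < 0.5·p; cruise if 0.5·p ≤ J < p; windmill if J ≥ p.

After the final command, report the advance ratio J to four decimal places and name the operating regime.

set_propeller: D = 3.016 m, P = 3.651 m (p = P/D = 1.210544); state ← (V=0, rpm=0)
throttle_to(4001): rpm ← 4001
set_airspeed(59.78): V ← 59.78 m/s
adjust_airspeed(+1.09): V ← 59.78 +1.09 = 60.87 m/s
throttle_to(5459): rpm ← 5459
set_airspeed(71.83): V ← 71.83 m/s
set_airspeed(5.43): V ← 5.43 m/s
throttle_to(11083): rpm ← 11083
final state: V = 5.43 m/s, rpm = 11083 → n = rpm/60 = 184.716667 rev/s
J = V / (n·D) = 5.43 / (184.716667 × 3.016) = 0.009747
regime bands: climb J<0.6053 | cruise [0.6053, 1.2105) | windmill J≥1.2105
J = 0.0097 → climb

J = 0.0097, regime = climb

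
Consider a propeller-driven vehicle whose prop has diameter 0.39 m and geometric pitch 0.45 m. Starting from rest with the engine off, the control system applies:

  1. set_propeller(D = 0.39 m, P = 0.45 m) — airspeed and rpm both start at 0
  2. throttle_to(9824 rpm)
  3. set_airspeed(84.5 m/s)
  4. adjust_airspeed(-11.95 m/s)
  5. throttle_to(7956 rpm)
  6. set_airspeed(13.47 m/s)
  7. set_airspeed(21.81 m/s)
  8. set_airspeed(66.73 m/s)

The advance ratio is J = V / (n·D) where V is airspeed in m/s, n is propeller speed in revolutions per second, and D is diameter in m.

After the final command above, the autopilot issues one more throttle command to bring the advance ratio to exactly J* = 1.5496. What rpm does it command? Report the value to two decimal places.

rpm = 6625.03

set_propeller: D = 0.39 m, P = 0.45 m (p = P/D = 1.153846); state ← (V=0, rpm=0)
throttle_to(9824): rpm ← 9824
set_airspeed(84.5): V ← 84.5 m/s
adjust_airspeed(-11.95): V ← 84.5 -11.95 = 72.55 m/s
throttle_to(7956): rpm ← 7956
set_airspeed(13.47): V ← 13.47 m/s
set_airspeed(21.81): V ← 21.81 m/s
set_airspeed(66.73): V ← 66.73 m/s
final state: V = 66.73 m/s, rpm = 7956 → n = rpm/60 = 132.600000 rev/s
target J* = 1.5496; solve J* = V/(n·D) for n: n = V/(J*·D) = 66.73/(1.5496 × 0.39) = 110.417246 rev/s
rpm = 60·n = 6625.034748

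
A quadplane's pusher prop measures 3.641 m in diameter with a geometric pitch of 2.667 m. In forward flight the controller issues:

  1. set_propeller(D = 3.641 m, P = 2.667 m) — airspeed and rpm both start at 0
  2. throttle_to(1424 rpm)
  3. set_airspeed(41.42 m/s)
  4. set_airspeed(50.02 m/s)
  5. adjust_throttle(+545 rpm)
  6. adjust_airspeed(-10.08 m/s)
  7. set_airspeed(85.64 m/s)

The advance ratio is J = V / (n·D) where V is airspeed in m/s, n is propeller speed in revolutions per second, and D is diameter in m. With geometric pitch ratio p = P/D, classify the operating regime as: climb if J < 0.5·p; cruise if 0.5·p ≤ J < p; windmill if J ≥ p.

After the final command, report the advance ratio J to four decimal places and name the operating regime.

J = 0.7167, regime = cruise

set_propeller: D = 3.641 m, P = 2.667 m (p = P/D = 0.732491); state ← (V=0, rpm=0)
throttle_to(1424): rpm ← 1424
set_airspeed(41.42): V ← 41.42 m/s
set_airspeed(50.02): V ← 50.02 m/s
adjust_throttle(+545): rpm ← 1424 +545 = 1969
adjust_airspeed(-10.08): V ← 50.02 -10.08 = 39.94 m/s
set_airspeed(85.64): V ← 85.64 m/s
final state: V = 85.64 m/s, rpm = 1969 → n = rpm/60 = 32.816667 rev/s
J = V / (n·D) = 85.64 / (32.816667 × 3.641) = 0.716740
regime bands: climb J<0.3662 | cruise [0.3662, 0.7325) | windmill J≥0.7325
J = 0.7167 → cruise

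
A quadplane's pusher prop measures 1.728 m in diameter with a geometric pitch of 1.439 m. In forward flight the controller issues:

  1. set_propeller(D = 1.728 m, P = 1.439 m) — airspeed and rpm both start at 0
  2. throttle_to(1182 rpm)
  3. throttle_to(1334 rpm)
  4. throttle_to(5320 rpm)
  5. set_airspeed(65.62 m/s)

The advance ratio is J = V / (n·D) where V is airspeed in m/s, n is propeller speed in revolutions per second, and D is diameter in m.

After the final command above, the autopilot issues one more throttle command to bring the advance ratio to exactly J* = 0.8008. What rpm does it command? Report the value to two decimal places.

rpm = 2845.25

set_propeller: D = 1.728 m, P = 1.439 m (p = P/D = 0.832755); state ← (V=0, rpm=0)
throttle_to(1182): rpm ← 1182
throttle_to(1334): rpm ← 1334
throttle_to(5320): rpm ← 5320
set_airspeed(65.62): V ← 65.62 m/s
final state: V = 65.62 m/s, rpm = 5320 → n = rpm/60 = 88.666667 rev/s
target J* = 0.8008; solve J* = V/(n·D) for n: n = V/(J*·D) = 65.62/(0.8008 × 1.728) = 47.420751 rev/s
rpm = 60·n = 2845.245033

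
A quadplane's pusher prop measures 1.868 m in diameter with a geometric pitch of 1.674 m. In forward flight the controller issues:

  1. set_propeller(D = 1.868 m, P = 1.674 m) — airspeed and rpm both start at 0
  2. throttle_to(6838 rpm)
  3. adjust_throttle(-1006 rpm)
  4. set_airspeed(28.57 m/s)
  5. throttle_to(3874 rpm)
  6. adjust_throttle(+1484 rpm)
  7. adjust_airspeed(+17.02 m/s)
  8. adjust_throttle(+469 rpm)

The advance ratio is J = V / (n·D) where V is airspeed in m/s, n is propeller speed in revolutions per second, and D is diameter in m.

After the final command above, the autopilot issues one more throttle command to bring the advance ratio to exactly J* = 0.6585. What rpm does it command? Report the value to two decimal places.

set_propeller: D = 1.868 m, P = 1.674 m (p = P/D = 0.896146); state ← (V=0, rpm=0)
throttle_to(6838): rpm ← 6838
adjust_throttle(-1006): rpm ← 6838 -1006 = 5832
set_airspeed(28.57): V ← 28.57 m/s
throttle_to(3874): rpm ← 3874
adjust_throttle(+1484): rpm ← 3874 +1484 = 5358
adjust_airspeed(+17.02): V ← 28.57 +17.02 = 45.59 m/s
adjust_throttle(+469): rpm ← 5358 +469 = 5827
final state: V = 45.59 m/s, rpm = 5827 → n = rpm/60 = 97.116667 rev/s
target J* = 0.6585; solve J* = V/(n·D) for n: n = V/(J*·D) = 45.59/(0.6585 × 1.868) = 37.062690 rev/s
rpm = 60·n = 2223.761420

rpm = 2223.76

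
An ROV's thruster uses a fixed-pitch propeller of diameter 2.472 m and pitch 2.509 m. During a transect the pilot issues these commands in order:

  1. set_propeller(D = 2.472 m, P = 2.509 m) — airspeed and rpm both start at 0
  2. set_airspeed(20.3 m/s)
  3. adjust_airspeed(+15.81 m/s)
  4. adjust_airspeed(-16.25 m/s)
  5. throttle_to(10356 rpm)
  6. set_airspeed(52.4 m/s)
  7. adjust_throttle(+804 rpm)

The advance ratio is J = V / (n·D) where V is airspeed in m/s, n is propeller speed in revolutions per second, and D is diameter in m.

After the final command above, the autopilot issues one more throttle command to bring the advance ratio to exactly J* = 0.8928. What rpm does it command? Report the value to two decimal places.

set_propeller: D = 2.472 m, P = 2.509 m (p = P/D = 1.014968); state ← (V=0, rpm=0)
set_airspeed(20.3): V ← 20.3 m/s
adjust_airspeed(+15.81): V ← 20.3 +15.81 = 36.11 m/s
adjust_airspeed(-16.25): V ← 36.11 -16.25 = 19.86 m/s
throttle_to(10356): rpm ← 10356
set_airspeed(52.4): V ← 52.4 m/s
adjust_throttle(+804): rpm ← 10356 +804 = 11160
final state: V = 52.4 m/s, rpm = 11160 → n = rpm/60 = 186.000000 rev/s
target J* = 0.8928; solve J* = V/(n·D) for n: n = V/(J*·D) = 52.4/(0.8928 × 2.472) = 23.742620 rev/s
rpm = 60·n = 1424.557191

rpm = 1424.56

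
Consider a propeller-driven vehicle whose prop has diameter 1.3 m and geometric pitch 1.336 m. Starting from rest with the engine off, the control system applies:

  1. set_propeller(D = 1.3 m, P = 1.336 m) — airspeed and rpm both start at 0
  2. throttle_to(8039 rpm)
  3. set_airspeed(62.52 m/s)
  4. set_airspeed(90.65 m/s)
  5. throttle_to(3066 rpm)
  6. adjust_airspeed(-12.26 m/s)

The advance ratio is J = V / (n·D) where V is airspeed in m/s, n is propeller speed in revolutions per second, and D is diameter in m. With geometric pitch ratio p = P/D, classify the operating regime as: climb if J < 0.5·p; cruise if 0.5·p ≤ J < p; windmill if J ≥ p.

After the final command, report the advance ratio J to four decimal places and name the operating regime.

set_propeller: D = 1.3 m, P = 1.336 m (p = P/D = 1.027692); state ← (V=0, rpm=0)
throttle_to(8039): rpm ← 8039
set_airspeed(62.52): V ← 62.52 m/s
set_airspeed(90.65): V ← 90.65 m/s
throttle_to(3066): rpm ← 3066
adjust_airspeed(-12.26): V ← 90.65 -12.26 = 78.39 m/s
final state: V = 78.39 m/s, rpm = 3066 → n = rpm/60 = 51.100000 rev/s
J = V / (n·D) = 78.39 / (51.100000 × 1.3) = 1.180039
regime bands: climb J<0.5138 | cruise [0.5138, 1.0277) | windmill J≥1.0277
J = 1.1800 → windmill

J = 1.1800, regime = windmill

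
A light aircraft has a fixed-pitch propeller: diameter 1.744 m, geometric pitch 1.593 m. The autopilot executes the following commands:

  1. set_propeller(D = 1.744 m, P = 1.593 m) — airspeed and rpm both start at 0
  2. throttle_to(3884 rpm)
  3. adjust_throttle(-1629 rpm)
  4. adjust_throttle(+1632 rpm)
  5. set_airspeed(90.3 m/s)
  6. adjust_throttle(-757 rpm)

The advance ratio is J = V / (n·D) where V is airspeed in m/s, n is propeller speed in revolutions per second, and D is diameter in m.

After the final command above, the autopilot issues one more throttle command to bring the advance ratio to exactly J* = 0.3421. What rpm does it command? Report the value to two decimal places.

rpm = 9081.12

set_propeller: D = 1.744 m, P = 1.593 m (p = P/D = 0.913417); state ← (V=0, rpm=0)
throttle_to(3884): rpm ← 3884
adjust_throttle(-1629): rpm ← 3884 -1629 = 2255
adjust_throttle(+1632): rpm ← 2255 +1632 = 3887
set_airspeed(90.3): V ← 90.3 m/s
adjust_throttle(-757): rpm ← 3887 -757 = 3130
final state: V = 90.3 m/s, rpm = 3130 → n = rpm/60 = 52.166667 rev/s
target J* = 0.3421; solve J* = V/(n·D) for n: n = V/(J*·D) = 90.3/(0.3421 × 1.744) = 151.352011 rev/s
rpm = 60·n = 9081.120655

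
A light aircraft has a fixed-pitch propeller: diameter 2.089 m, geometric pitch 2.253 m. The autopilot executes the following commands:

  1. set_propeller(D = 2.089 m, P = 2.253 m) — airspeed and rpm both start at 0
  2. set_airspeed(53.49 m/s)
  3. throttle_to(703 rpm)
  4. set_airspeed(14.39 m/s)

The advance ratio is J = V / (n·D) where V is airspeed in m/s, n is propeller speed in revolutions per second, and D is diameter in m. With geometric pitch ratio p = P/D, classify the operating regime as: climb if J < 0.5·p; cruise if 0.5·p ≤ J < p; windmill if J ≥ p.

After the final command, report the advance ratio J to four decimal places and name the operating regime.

set_propeller: D = 2.089 m, P = 2.253 m (p = P/D = 1.078506); state ← (V=0, rpm=0)
set_airspeed(53.49): V ← 53.49 m/s
throttle_to(703): rpm ← 703
set_airspeed(14.39): V ← 14.39 m/s
final state: V = 14.39 m/s, rpm = 703 → n = rpm/60 = 11.716667 rev/s
J = V / (n·D) = 14.39 / (11.716667 × 2.089) = 0.587920
regime bands: climb J<0.5393 | cruise [0.5393, 1.0785) | windmill J≥1.0785
J = 0.5879 → cruise

J = 0.5879, regime = cruise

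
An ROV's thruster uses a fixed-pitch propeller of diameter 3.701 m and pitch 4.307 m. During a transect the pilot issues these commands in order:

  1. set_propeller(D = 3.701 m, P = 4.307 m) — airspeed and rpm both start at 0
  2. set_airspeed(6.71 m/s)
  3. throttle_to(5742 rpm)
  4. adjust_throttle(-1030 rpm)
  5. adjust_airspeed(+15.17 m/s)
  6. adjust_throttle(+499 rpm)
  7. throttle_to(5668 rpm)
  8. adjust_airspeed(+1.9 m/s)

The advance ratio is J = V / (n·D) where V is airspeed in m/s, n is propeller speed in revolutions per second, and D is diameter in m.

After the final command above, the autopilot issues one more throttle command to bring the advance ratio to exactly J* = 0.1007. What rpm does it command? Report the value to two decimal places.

set_propeller: D = 3.701 m, P = 4.307 m (p = P/D = 1.163740); state ← (V=0, rpm=0)
set_airspeed(6.71): V ← 6.71 m/s
throttle_to(5742): rpm ← 5742
adjust_throttle(-1030): rpm ← 5742 -1030 = 4712
adjust_airspeed(+15.17): V ← 6.71 +15.17 = 21.88 m/s
adjust_throttle(+499): rpm ← 4712 +499 = 5211
throttle_to(5668): rpm ← 5668
adjust_airspeed(+1.9): V ← 21.88 +1.9 = 23.78 m/s
final state: V = 23.78 m/s, rpm = 5668 → n = rpm/60 = 94.466667 rev/s
target J* = 0.1007; solve J* = V/(n·D) for n: n = V/(J*·D) = 23.78/(0.1007 × 3.701) = 63.806261 rev/s
rpm = 60·n = 3828.375648

rpm = 3828.38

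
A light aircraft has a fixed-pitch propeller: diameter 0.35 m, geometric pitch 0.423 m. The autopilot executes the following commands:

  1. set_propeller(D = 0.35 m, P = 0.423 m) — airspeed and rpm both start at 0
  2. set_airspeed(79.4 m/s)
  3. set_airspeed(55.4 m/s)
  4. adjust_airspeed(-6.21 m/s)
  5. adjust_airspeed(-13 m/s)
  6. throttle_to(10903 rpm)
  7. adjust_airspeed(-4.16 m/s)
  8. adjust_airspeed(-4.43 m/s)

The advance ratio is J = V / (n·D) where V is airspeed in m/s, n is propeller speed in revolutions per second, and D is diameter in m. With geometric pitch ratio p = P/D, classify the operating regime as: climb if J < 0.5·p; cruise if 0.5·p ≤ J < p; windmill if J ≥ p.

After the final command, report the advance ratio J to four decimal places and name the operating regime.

J = 0.4340, regime = climb

set_propeller: D = 0.35 m, P = 0.423 m (p = P/D = 1.208571); state ← (V=0, rpm=0)
set_airspeed(79.4): V ← 79.4 m/s
set_airspeed(55.4): V ← 55.4 m/s
adjust_airspeed(-6.21): V ← 55.4 -6.21 = 49.19 m/s
adjust_airspeed(-13): V ← 49.19 -13 = 36.19 m/s
throttle_to(10903): rpm ← 10903
adjust_airspeed(-4.16): V ← 36.19 -4.16 = 32.03 m/s
adjust_airspeed(-4.43): V ← 32.03 -4.43 = 27.6 m/s
final state: V = 27.6 m/s, rpm = 10903 → n = rpm/60 = 181.716667 rev/s
J = V / (n·D) = 27.6 / (181.716667 × 0.35) = 0.433957
regime bands: climb J<0.6043 | cruise [0.6043, 1.2086) | windmill J≥1.2086
J = 0.4340 → climb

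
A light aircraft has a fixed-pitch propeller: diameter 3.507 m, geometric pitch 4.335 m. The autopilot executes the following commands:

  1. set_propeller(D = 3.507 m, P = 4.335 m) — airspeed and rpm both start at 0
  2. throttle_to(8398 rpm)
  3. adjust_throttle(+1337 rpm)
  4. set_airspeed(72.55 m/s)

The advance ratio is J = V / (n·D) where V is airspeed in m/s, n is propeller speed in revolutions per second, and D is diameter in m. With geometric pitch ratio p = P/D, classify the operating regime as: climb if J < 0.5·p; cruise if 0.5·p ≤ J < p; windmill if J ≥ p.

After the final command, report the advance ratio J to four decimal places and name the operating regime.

J = 0.1275, regime = climb

set_propeller: D = 3.507 m, P = 4.335 m (p = P/D = 1.236099); state ← (V=0, rpm=0)
throttle_to(8398): rpm ← 8398
adjust_throttle(+1337): rpm ← 8398 +1337 = 9735
set_airspeed(72.55): V ← 72.55 m/s
final state: V = 72.55 m/s, rpm = 9735 → n = rpm/60 = 162.250000 rev/s
J = V / (n·D) = 72.55 / (162.250000 × 3.507) = 0.127502
regime bands: climb J<0.6180 | cruise [0.6180, 1.2361) | windmill J≥1.2361
J = 0.1275 → climb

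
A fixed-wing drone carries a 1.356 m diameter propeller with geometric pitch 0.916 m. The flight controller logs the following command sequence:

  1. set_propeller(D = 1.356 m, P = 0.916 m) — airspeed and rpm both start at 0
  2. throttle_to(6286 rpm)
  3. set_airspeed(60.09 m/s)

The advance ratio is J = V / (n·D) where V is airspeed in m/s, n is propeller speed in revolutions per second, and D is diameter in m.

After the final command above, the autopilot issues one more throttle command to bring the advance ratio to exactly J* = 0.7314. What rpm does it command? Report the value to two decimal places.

rpm = 3635.29

set_propeller: D = 1.356 m, P = 0.916 m (p = P/D = 0.675516); state ← (V=0, rpm=0)
throttle_to(6286): rpm ← 6286
set_airspeed(60.09): V ← 60.09 m/s
final state: V = 60.09 m/s, rpm = 6286 → n = rpm/60 = 104.766667 rev/s
target J* = 0.7314; solve J* = V/(n·D) for n: n = V/(J*·D) = 60.09/(0.7314 × 1.356) = 60.588131 rev/s
rpm = 60·n = 3635.287883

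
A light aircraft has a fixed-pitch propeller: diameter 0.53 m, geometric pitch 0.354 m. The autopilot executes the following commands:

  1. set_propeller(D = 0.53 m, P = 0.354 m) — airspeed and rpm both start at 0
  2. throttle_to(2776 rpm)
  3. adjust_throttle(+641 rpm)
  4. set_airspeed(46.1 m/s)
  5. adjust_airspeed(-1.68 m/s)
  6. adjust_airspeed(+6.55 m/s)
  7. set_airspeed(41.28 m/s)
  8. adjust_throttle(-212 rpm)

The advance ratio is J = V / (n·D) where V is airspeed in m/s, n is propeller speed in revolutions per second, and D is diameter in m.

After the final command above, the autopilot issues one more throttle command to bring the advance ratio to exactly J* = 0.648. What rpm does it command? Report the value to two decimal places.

rpm = 7211.74

set_propeller: D = 0.53 m, P = 0.354 m (p = P/D = 0.667925); state ← (V=0, rpm=0)
throttle_to(2776): rpm ← 2776
adjust_throttle(+641): rpm ← 2776 +641 = 3417
set_airspeed(46.1): V ← 46.1 m/s
adjust_airspeed(-1.68): V ← 46.1 -1.68 = 44.42 m/s
adjust_airspeed(+6.55): V ← 44.42 +6.55 = 50.97 m/s
set_airspeed(41.28): V ← 41.28 m/s
adjust_throttle(-212): rpm ← 3417 -212 = 3205
final state: V = 41.28 m/s, rpm = 3205 → n = rpm/60 = 53.416667 rev/s
target J* = 0.648; solve J* = V/(n·D) for n: n = V/(J*·D) = 41.28/(0.648 × 0.53) = 120.195667 rev/s
rpm = 60·n = 7211.740042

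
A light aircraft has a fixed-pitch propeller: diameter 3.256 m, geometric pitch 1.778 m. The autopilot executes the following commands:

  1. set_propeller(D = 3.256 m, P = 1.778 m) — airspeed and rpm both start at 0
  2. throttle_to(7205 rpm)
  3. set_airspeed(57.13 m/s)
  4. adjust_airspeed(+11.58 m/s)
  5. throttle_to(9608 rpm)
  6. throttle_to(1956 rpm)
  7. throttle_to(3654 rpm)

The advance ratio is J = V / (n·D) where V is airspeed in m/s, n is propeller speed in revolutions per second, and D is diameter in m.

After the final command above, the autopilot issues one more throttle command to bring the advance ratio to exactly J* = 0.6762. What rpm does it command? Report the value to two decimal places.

rpm = 1872.46

set_propeller: D = 3.256 m, P = 1.778 m (p = P/D = 0.546069); state ← (V=0, rpm=0)
throttle_to(7205): rpm ← 7205
set_airspeed(57.13): V ← 57.13 m/s
adjust_airspeed(+11.58): V ← 57.13 +11.58 = 68.71 m/s
throttle_to(9608): rpm ← 9608
throttle_to(1956): rpm ← 1956
throttle_to(3654): rpm ← 3654
final state: V = 68.71 m/s, rpm = 3654 → n = rpm/60 = 60.900000 rev/s
target J* = 0.6762; solve J* = V/(n·D) for n: n = V/(J*·D) = 68.71/(0.6762 × 3.256) = 31.207601 rev/s
rpm = 60·n = 1872.456065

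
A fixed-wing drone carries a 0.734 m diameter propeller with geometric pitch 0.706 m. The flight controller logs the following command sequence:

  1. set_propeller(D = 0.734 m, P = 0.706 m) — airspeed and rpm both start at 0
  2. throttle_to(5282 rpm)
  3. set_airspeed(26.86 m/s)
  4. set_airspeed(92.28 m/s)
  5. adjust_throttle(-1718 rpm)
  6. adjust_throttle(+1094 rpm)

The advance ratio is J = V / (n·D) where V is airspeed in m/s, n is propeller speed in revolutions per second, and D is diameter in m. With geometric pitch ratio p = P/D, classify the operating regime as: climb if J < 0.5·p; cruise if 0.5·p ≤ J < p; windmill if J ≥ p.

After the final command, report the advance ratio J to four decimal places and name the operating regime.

set_propeller: D = 0.734 m, P = 0.706 m (p = P/D = 0.961853); state ← (V=0, rpm=0)
throttle_to(5282): rpm ← 5282
set_airspeed(26.86): V ← 26.86 m/s
set_airspeed(92.28): V ← 92.28 m/s
adjust_throttle(-1718): rpm ← 5282 -1718 = 3564
adjust_throttle(+1094): rpm ← 3564 +1094 = 4658
final state: V = 92.28 m/s, rpm = 4658 → n = rpm/60 = 77.633333 rev/s
J = V / (n·D) = 92.28 / (77.633333 × 0.734) = 1.619434
regime bands: climb J<0.4809 | cruise [0.4809, 0.9619) | windmill J≥0.9619
J = 1.6194 → windmill

J = 1.6194, regime = windmill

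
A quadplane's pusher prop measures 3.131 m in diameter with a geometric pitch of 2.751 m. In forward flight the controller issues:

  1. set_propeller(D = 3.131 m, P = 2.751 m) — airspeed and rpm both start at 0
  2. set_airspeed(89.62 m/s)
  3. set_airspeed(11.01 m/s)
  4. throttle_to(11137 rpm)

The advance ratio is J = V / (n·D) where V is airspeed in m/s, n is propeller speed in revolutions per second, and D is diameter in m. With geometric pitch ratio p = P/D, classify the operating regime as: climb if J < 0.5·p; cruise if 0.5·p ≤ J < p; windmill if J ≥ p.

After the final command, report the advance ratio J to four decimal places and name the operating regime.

set_propeller: D = 3.131 m, P = 2.751 m (p = P/D = 0.878633); state ← (V=0, rpm=0)
set_airspeed(89.62): V ← 89.62 m/s
set_airspeed(11.01): V ← 11.01 m/s
throttle_to(11137): rpm ← 11137
final state: V = 11.01 m/s, rpm = 11137 → n = rpm/60 = 185.616667 rev/s
J = V / (n·D) = 11.01 / (185.616667 × 3.131) = 0.018945
regime bands: climb J<0.4393 | cruise [0.4393, 0.8786) | windmill J≥0.8786
J = 0.0189 → climb

J = 0.0189, regime = climb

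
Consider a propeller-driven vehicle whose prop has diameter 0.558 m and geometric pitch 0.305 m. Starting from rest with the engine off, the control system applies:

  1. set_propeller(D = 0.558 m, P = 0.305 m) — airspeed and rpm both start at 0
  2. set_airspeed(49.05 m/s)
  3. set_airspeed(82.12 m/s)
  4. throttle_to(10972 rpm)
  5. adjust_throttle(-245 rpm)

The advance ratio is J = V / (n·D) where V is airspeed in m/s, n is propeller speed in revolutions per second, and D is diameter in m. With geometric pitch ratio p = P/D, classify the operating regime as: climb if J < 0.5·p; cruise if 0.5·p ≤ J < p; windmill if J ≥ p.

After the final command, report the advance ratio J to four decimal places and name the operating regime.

J = 0.8232, regime = windmill

set_propeller: D = 0.558 m, P = 0.305 m (p = P/D = 0.546595); state ← (V=0, rpm=0)
set_airspeed(49.05): V ← 49.05 m/s
set_airspeed(82.12): V ← 82.12 m/s
throttle_to(10972): rpm ← 10972
adjust_throttle(-245): rpm ← 10972 -245 = 10727
final state: V = 82.12 m/s, rpm = 10727 → n = rpm/60 = 178.783333 rev/s
J = V / (n·D) = 82.12 / (178.783333 × 0.558) = 0.823167
regime bands: climb J<0.2733 | cruise [0.2733, 0.5466) | windmill J≥0.5466
J = 0.8232 → windmill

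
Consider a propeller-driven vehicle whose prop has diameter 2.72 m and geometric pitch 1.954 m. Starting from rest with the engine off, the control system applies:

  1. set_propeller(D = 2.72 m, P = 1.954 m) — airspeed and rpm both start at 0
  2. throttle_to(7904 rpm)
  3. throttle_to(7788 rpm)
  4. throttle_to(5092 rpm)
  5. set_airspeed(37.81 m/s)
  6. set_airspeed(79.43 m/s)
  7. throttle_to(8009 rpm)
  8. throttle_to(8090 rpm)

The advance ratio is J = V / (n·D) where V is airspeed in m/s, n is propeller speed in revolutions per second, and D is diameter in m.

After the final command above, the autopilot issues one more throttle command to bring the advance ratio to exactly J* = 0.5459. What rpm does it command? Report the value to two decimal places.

rpm = 3209.62

set_propeller: D = 2.72 m, P = 1.954 m (p = P/D = 0.718382); state ← (V=0, rpm=0)
throttle_to(7904): rpm ← 7904
throttle_to(7788): rpm ← 7788
throttle_to(5092): rpm ← 5092
set_airspeed(37.81): V ← 37.81 m/s
set_airspeed(79.43): V ← 79.43 m/s
throttle_to(8009): rpm ← 8009
throttle_to(8090): rpm ← 8090
final state: V = 79.43 m/s, rpm = 8090 → n = rpm/60 = 134.833333 rev/s
target J* = 0.5459; solve J* = V/(n·D) for n: n = V/(J*·D) = 79.43/(0.5459 × 2.72) = 53.493691 rev/s
rpm = 60·n = 3209.621456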